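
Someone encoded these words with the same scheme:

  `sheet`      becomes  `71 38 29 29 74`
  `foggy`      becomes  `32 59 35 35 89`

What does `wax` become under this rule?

83 17 86

s(#19)→71 and h(#8)→38: differences scale by 3, so n = 3·pos + 14. The formula is n = 3×(alphabet index, a=1) + 14.
For wax: w=23→83, a=1→17, x=24→86.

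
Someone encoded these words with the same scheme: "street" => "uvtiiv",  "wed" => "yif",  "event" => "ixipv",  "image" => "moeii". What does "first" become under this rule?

The shift depends on letter class: consonant s→u is +2, but vowel e→i is +4. The rule splits by letter class: vowels +4, consonants +2.
On first: f(cons)+2=h, i(vowel)+4=m, r(cons)+2=t, s(cons)+2=u, t(cons)+2=v.

hmtuv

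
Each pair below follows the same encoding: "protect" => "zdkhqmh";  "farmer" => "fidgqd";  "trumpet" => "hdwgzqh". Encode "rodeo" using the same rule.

p(15)→z(25) and r(17)→d(3) fit y≡15x+8 (mod 26); the inverse of 15 mod 26 is 7. Each letter's alphabet position (a=0..z=25) is mapped through 15·x+8 mod 26 — an affine cipher.
On rodeo: r(17)→15·17+8≡3=d; o(14)→15·14+8≡10=k; d(3)→15·3+8≡1=b; e(4)→15·4+8≡16=q; o(14)→15·14+8≡10=k (all mod 26).

dkbqk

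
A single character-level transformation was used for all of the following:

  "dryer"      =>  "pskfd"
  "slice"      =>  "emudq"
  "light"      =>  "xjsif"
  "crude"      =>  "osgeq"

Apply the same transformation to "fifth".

rjrut

Shifts by position in dryer: pos 0: d→p (+12), pos 1: r→s (+1), pos 2: y→k (+12), pos 3: e→f (+1) — repeating every 2. It's a Vigenère-style cipher with numeric key [12,1]: position i shifts by key[i mod 2].
On fifth: f+12=r, i+1=j, f+12=r, t+1=u, h+12=t.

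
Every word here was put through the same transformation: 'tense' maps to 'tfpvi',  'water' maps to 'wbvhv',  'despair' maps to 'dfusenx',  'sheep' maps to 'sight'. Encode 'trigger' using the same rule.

In tense: t→t is +0, e→f is +1, n→p is +2, s→v is +3 — the shift increases by 1 each position. Each letter shifts forward by its position index (0, 1, 2, …) — the shift grows by one for each successive letter.
For trigger: t+0=t, r+1=s, i+2=k, g+3=j, g+4=k, e+5=j, r+6=x.

tskjkjx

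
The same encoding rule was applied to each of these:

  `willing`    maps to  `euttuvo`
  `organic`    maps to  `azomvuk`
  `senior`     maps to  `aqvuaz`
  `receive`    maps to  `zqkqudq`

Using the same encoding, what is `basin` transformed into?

Two shifts are in play — +12 for a/e/i/o/u, +8 for every other letter.
Applying it to basin: b(cons)+8=j, a(vowel)+12=m, s(cons)+8=a, i(vowel)+12=u, n(cons)+8=v.

jmauv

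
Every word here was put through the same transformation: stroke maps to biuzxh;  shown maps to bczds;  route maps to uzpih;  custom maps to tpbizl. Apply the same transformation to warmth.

s(18)→b(1) and t(19)→i(8) fit y≡7x+5 (mod 26); the inverse of 7 mod 26 is 15. Each letter's alphabet position (a=0..z=25) is mapped through 7·x+5 mod 26 — an affine cipher.
Applying it to warmth: w(22)→7·22+5≡3=d; a(0)→7·0+5≡5=f; r(17)→7·17+5≡20=u; m(12)→7·12+5≡11=l; t(19)→7·19+5≡8=i; h(7)→7·7+5≡2=c (all mod 26).

dfulic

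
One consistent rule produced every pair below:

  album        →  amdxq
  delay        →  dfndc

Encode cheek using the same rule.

In album: a→a is +0, l→m is +1, b→d is +2, u→x is +3 — the shift increases by 1 each position. Each letter shifts forward by its position index (0, 1, 2, …) — the shift grows by one for each successive letter.
Applying it to cheek: c+0=c, h+1=i, e+2=g, e+3=h, k+4=o.

cigho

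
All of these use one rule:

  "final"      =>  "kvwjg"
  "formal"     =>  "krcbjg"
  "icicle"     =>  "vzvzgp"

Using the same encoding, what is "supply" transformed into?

f(5)→k(10) and i(8)→v(21) fit y≡21x+9 (mod 26); the inverse of 21 mod 26 is 5. Each letter's alphabet position (a=0..z=25) is mapped through 21·x+9 mod 26 — an affine cipher.
For supply: s(18)→21·18+9≡23=x; u(20)→21·20+9≡13=n; p(15)→21·15+9≡12=m; p(15)→21·15+9≡12=m; l(11)→21·11+9≡6=g; y(24)→21·24+9≡19=t (all mod 26).

xnmmgt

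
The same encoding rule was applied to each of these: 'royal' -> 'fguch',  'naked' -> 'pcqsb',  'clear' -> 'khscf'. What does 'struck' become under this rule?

r(17)→f(5) and o(14)→g(6) fit y≡17x+2 (mod 26); the inverse of 17 mod 26 is 23. Treating letters as 0–25, the rule is x ↦ 17x + 2 (mod 26).
Applying it to struck: s(18)→17·18+2≡22=w; t(19)→17·19+2≡13=n; r(17)→17·17+2≡5=f; u(20)→17·20+2≡4=e; c(2)→17·2+2≡10=k; k(10)→17·10+2≡16=q (all mod 26).

wnfekq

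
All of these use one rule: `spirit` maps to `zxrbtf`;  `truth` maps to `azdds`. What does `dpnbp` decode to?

In spirit: s→z is +7, p→x is +8, i→r is +9, r→b is +10 — the shift increases by 1 each position. The shift increases by 1 at each position, starting from +7: 7, 8, 9, ….
Reversing it on dpnbp: d−7=w, p−8=h, n−9=e, b−10=r, p−11=e.

where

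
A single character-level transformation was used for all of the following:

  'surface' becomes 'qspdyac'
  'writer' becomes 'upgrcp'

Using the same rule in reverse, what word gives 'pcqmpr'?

Compare letters: s→q is +24, u→s is +24, r→p is +24 — a constant shift. Every letter moves 24 places later in the alphabet, wrapping around z→a.
Undoing it on pcqmpr: p−24=r, c−24=e, q−24=s, m−24=o, p−24=r, r−24=t.

resort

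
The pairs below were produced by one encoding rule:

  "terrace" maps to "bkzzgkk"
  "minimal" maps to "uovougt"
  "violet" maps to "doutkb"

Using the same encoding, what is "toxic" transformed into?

bufok

The shift depends on letter class: consonant t→b is +8, but vowel e→k is +6. Two shifts are in play — +6 for a/e/i/o/u, +8 for every other letter.
On toxic: t(cons)+8=b, o(vowel)+6=u, x(cons)+8=f, i(vowel)+6=o, c(cons)+8=k.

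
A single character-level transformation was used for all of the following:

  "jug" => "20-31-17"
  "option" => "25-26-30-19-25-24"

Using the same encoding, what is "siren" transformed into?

Letters become their 1-based position plus 10 (so a→11, b→12, …).
On siren: s=19→29, i=9→19, r=18→28, e=5→15, n=14→24.

29-19-28-15-24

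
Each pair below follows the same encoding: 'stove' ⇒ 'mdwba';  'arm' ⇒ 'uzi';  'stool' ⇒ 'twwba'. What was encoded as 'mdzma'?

The output letters match the input read backwards, each shifted +8: stove reversed is evots. The word is reversed, then every letter is shifted forward by 8.
Reversing it on mdzma: shift back: m−8=e, d−8=v, z−8=r, m−8=e, a−8=s → evres; then reverse → serve.

serve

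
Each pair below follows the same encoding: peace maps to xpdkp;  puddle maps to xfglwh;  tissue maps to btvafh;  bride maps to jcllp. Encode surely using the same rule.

afumwb

Shifts by position in peace: pos 0: p→x (+8), pos 1: e→p (+11), pos 2: a→d (+3), pos 3: c→k (+8), pos 4: e→p (+11) — repeating every 3. A repeating key of period 3 is used — shifts +8, +11, +3 over and over.
For surely: s+8=a, u+11=f, r+3=u, e+8=m, l+11=w, y+3=b.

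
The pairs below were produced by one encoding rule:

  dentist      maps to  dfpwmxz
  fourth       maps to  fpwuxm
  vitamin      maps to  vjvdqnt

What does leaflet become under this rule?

In dentist: d→d is +0, e→f is +1, n→p is +2, t→w is +3 — the shift increases by 1 each position. The shift increases by 1 at each position, starting from +0: 0, 1, 2, ….
For leaflet: l+0=l, e+1=f, a+2=c, f+3=i, l+4=p, e+5=j, t+6=z.

lfcipjz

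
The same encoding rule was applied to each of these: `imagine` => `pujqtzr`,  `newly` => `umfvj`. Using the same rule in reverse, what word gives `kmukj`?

In imagine: i→p is +7, m→u is +8, a→j is +9, g→q is +10 — the shift increases by 1 each position. Each letter shifts forward by (position + 7), i.e. 7, 8, 9, … — the shift grows by one for each successive letter.
Undoing it on kmukj: k−7=d, m−8=e, u−9=l, k−10=a, j−11=y.

delay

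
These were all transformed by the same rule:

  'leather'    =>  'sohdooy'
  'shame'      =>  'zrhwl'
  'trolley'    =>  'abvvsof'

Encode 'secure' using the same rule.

A repeating key of period 2 is used — shifts +7, +10 over and over.
On secure: s+7=z, e+10=o, c+7=j, u+10=e, r+7=y, e+10=o.

zojeyo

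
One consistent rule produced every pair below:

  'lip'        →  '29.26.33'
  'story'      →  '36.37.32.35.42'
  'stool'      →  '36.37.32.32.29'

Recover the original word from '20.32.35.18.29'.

coral

l is letter #12 and maps to 29: an offset of 17. Each letter is replaced by its alphabet position (a=1..z=26) + 17.
Reversing it on 20.32.35.18.29: 20→(20−17)÷1=3=c, 32→(32−17)÷1=15=o, 35→(35−17)÷1=18=r, 18→(18−17)÷1=1=a, 29→(29−17)÷1=12=l.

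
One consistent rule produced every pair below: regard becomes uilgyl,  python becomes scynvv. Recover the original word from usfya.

In regard: r→u is +3, e→i is +4, g→l is +5, a→g is +6 — the shift increases by 1 each position. The shift increases by 1 at each position, starting from +3: 3, 4, 5, ….
Undoing it on usfya: u−3=r, s−4=o, f−5=a, y−6=s, a−7=t.

roast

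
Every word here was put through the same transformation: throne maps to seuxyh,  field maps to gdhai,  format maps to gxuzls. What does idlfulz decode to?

diagram

t(19)→s(18) and h(7)→e(4) fit y≡25x+11 (mod 26); the inverse of 25 mod 26 is 25. Treating letters as 0–25, the rule is x ↦ 25x + 11 (mod 26).
Undoing it on idlfulz: i(8)→25·(8−11)≡3=d; d(3)→25·(3−11)≡8=i; l(11)→25·(11−11)≡0=a; f(5)→25·(5−11)≡6=g; u(20)→25·(20−11)≡17=r; l(11)→25·(11−11)≡0=a; z(25)→25·(25−11)≡12=m (all mod 26).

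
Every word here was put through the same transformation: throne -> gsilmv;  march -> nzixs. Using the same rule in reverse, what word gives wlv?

doe

Letters are reflected about the middle of the alphabet (position → 25−position): Atbash.
Reversing it on wlv: w↔d, l↔o, v↔e.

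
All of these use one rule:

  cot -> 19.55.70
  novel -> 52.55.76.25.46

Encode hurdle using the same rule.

34.73.64.22.46.25

c(#3)→19 and o(#15)→55: differences scale by 3, so n = 3·pos + 10. The formula is n = 3×(alphabet index, a=1) + 10.
For hurdle: h=8→34, u=21→73, r=18→64, d=4→22, l=12→46, e=5→25.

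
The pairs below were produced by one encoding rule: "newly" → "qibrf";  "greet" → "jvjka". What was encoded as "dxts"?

In newly: n→q is +3, e→i is +4, w→b is +5, l→r is +6 — the shift increases by 1 each position. The shift increases by 1 at each position, starting from +3: 3, 4, 5, ….
Reversing it on dxts: d−3=a, x−4=t, t−5=o, s−6=m.

atom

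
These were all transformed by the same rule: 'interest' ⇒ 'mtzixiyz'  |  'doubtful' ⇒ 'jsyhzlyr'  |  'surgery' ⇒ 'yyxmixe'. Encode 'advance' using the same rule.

The shift depends on letter class: consonant n→t is +6, but vowel i→m is +4. Two shifts are in play — +4 for a/e/i/o/u, +6 for every other letter.
For advance: a(vowel)+4=e, d(cons)+6=j, v(cons)+6=b, a(vowel)+4=e, n(cons)+6=t, c(cons)+6=i, e(vowel)+4=i.

ejbetii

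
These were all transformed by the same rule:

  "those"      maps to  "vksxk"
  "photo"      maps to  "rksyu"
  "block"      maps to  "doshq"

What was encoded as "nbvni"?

lyric

Each letter shifts forward by (position + 2), i.e. 2, 3, 4, … — the shift grows by one for each successive letter.
Undoing it on nbvni: n−2=l, b−3=y, v−4=r, n−5=i, i−6=c.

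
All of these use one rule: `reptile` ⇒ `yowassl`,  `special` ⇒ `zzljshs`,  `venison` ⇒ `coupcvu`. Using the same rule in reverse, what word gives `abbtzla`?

trumpet

Shifts by position in reptile: pos 0: r→y (+7), pos 1: e→o (+10), pos 2: p→w (+7), pos 3: t→a (+7), pos 4: i→s (+10), pos 5: l→s (+7) — repeating every 3. It's a Vigenère-style cipher with numeric key [7,10,7]: position i shifts by key[i mod 3].
Undoing it on abbtzla: a−7=t, b−10=r, b−7=u, t−7=m, z−10=p, l−7=e, a−7=t.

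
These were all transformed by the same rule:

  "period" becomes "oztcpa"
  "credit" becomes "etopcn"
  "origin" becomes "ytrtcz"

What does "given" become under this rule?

ypgtr

The word is reversed, then every letter is shifted forward by 11.
Applying it to given: reverse → nevig; then shift: n+11=y, e+11=p, v+11=g, i+11=t, g+11=r.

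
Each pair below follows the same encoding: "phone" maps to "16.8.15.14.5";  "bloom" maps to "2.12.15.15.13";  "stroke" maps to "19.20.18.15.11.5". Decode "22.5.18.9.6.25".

p is letter #16 and maps to 16: an offset of 0. Letters become their 1-indexed alphabet positions: a=1 … z=26.
Reversing it on 22.5.18.9.6.25: 22=v, 5=e, 18=r, 9=i, 6=f, 25=y.

verify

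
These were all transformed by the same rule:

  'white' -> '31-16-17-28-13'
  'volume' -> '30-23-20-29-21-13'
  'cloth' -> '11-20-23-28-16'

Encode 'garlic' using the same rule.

15-9-26-20-17-11

w is letter #23 and maps to 31: an offset of 8. Each letter is replaced by its alphabet position (a=1..z=26) + 8.
On garlic: g=7→15, a=1→9, r=18→26, l=12→20, i=9→17, c=3→11.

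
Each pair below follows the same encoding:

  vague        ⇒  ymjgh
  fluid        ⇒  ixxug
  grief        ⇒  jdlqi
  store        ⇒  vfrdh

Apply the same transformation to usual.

Shifts by position in vague: pos 0: v→y (+3), pos 1: a→m (+12), pos 2: g→j (+3), pos 3: u→g (+12) — repeating every 2. The shifts repeat in a cycle of length 2: positions 0,1,… shift by +3, +12, then the pattern repeats.
For usual: u+3=x, s+12=e, u+3=x, a+12=m, l+3=o.

xexmo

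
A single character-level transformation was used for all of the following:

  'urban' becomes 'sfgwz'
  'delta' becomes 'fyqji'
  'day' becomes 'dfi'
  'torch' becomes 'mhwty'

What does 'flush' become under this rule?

mxzqk

The output letters match the input read backwards, each shifted +5: urban reversed is nabru. The word is reversed, then every letter is shifted forward by 5.
On flush: reverse → hsulf; then shift: h+5=m, s+5=x, u+5=z, l+5=q, f+5=k.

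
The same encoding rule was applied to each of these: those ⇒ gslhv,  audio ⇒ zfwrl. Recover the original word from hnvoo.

smell

Letters are reflected about the middle of the alphabet (position → 25−position): Atbash.
Decoding hnvoo: h↔s, n↔m, v↔e, o↔l, o↔l.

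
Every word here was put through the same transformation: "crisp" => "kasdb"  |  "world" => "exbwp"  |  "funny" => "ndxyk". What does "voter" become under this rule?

Letter i (0-indexed) is shifted by i+8, so successive shifts are 8, 9, 10, ….
On voter: v+8=d, o+9=x, t+10=d, e+11=p, r+12=d.

dxdpd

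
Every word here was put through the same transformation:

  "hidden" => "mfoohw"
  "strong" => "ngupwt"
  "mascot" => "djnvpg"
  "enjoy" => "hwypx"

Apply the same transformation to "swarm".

nljud

Treating letters as 0–25, the rule is x ↦ 19x + 9 (mod 26).
On swarm: s(18)→19·18+9≡13=n; w(22)→19·22+9≡11=l; a(0)→19·0+9≡9=j; r(17)→19·17+9≡20=u; m(12)→19·12+9≡3=d (all mod 26).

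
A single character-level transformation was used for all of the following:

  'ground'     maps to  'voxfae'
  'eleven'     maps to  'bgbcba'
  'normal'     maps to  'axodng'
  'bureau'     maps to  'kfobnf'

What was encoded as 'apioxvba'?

g(6)→v(21) and r(17)→o(14) fit y≡23x+13 (mod 26); the inverse of 23 mod 26 is 17. Treating letters as 0–25, the rule is x ↦ 23x + 13 (mod 26).
Reversing it on apioxvba: a(0)→17·(0−13)≡13=n; p(15)→17·(15−13)≡8=i; i(8)→17·(8−13)≡19=t; o(14)→17·(14−13)≡17=r; x(23)→17·(23−13)≡14=o; v(21)→17·(21−13)≡6=g; b(1)→17·(1−13)≡4=e; a(0)→17·(0−13)≡13=n (all mod 26).

nitrogen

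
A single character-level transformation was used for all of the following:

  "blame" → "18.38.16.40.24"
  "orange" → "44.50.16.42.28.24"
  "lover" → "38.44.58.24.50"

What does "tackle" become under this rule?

54.16.20.36.38.24

The formula is n = 2×(alphabet index, a=1) + 14.
On tackle: t=20→54, a=1→16, c=3→20, k=11→36, l=12→38, e=5→24.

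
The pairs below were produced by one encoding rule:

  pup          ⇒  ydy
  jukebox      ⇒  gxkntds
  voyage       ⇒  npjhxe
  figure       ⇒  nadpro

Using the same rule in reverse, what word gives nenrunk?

believe

The output letters match the input read backwards, each shifted +9: pup reversed is pup. Read the word backwards and shift each letter +9.
Reversing it on nenrunk: shift back: n−9=e, e−9=v, n−9=e, r−9=i, u−9=l, n−9=e, k−9=b → eveileb; then reverse → believe.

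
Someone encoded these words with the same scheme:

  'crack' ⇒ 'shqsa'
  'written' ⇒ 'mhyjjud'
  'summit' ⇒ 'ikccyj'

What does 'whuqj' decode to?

great

Compare letters: c→s is +16, r→h is +16, a→q is +16 — a constant shift. Each letter is shifted forward by 16 in the alphabet (a Caesar shift of +16).
Reversing it on whuqj: w−16=g, h−16=r, u−16=e, q−16=a, j−16=t.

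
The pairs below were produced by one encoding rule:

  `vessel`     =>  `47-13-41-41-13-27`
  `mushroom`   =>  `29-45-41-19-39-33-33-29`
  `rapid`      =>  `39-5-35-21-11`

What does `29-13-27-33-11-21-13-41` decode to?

melodies

v(#22)→47 and e(#5)→13: differences scale by 2, so n = 2·pos + 3. With a=1..z=26, the number is 2·pos + 3.
Reversing it on 29-13-27-33-11-21-13-41: 29→(29−3)÷2=13=m, 13→(13−3)÷2=5=e, 27→(27−3)÷2=12=l, 33→(33−3)÷2=15=o, 11→(11−3)÷2=4=d, 21→(21−3)÷2=9=i, 13→(13−3)÷2=5=e, 41→(41−3)÷2=19=s.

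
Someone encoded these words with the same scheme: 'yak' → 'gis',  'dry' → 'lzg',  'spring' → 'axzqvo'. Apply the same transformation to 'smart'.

auizb

Compare letters: y→g is +8, a→i is +8, k→s is +8 — a constant shift. This is a Caesar cipher with shift 8.
Applying it to smart: s+8=a, m+8=u, a+8=i, r+8=z, t+8=b.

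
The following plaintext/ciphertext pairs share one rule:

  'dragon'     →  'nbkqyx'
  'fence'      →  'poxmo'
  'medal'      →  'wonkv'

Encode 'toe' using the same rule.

Every letter moves 10 places later in the alphabet, wrapping around z→a.
For toe: t+10=d, o+10=y, e+10=o.

dyo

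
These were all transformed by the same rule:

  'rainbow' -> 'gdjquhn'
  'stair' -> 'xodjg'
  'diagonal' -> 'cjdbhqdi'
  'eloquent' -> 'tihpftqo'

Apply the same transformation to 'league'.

itdbft

r(17)→g(6) and a(0)→d(3) fit y≡17x+3 (mod 26); the inverse of 17 mod 26 is 23. This is an affine cipher: with a=0,…,z=25, each position x becomes (17x+3) mod 26.
For league: l(11)→17·11+3≡8=i; e(4)→17·4+3≡19=t; a(0)→17·0+3≡3=d; g(6)→17·6+3≡1=b; u(20)→17·20+3≡5=f; e(4)→17·4+3≡19=t (all mod 26).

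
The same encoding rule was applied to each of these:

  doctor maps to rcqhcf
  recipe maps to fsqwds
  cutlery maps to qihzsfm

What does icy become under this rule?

Compare letters: d→r is +14, o→c is +14, c→q is +14 — a constant shift. Each letter is shifted forward by 14 in the alphabet (a Caesar shift of +14).
Applying it to icy: i+14=w, c+14=q, y+14=m.

wqm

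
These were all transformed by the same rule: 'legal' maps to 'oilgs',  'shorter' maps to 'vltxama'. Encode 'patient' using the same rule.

seyolvc

In legal: l→o is +3, e→i is +4, g→l is +5, a→g is +6 — the shift increases by 1 each position. Each letter shifts forward by (position + 3), i.e. 3, 4, 5, … — the shift grows by one for each successive letter.
Applying it to patient: p+3=s, a+4=e, t+5=y, i+6=o, e+7=l, n+8=v, t+9=c.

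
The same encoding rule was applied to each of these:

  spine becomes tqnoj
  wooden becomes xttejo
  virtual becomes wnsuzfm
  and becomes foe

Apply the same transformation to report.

The shift depends on letter class: consonant s→t is +1, but vowel i→n is +5. Vowels shift forward by 5 and consonants shift forward by 1.
For report: r(cons)+1=s, e(vowel)+5=j, p(cons)+1=q, o(vowel)+5=t, r(cons)+1=s, t(cons)+1=u.

sjqtsu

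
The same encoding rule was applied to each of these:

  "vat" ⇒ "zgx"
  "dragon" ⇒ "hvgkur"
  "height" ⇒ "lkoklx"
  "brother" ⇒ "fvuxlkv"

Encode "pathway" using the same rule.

tgxlagc

The shift depends on letter class: consonant v→z is +4, but vowel a→g is +6. Two shifts are in play — +6 for a/e/i/o/u, +4 for every other letter.
On pathway: p(cons)+4=t, a(vowel)+6=g, t(cons)+4=x, h(cons)+4=l, w(cons)+4=a, a(vowel)+6=g, y(cons)+4=c.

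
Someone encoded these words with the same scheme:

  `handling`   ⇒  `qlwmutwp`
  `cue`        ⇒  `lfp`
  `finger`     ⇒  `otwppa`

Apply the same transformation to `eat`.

plc

The shift depends on letter class: consonant h→q is +9, but vowel a→l is +11. Vowels shift forward by 11 and consonants shift forward by 9.
For eat: e(vowel)+11=p, a(vowel)+11=l, t(cons)+9=c.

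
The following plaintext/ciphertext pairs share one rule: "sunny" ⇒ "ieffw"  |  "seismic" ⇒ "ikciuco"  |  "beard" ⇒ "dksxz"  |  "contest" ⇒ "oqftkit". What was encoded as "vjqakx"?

This is an affine cipher: with a=0,…,z=25, each position x becomes (11x+18) mod 26.
Reversing it on vjqakx: v(21)→19·(21−18)≡5=f; j(9)→19·(9−18)≡11=l; q(16)→19·(16−18)≡14=o; a(0)→19·(0−18)≡22=w; k(10)→19·(10−18)≡4=e; x(23)→19·(23−18)≡17=r (all mod 26).

flower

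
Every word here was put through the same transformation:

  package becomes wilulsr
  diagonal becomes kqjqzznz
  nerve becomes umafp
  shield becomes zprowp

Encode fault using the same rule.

midve

In package: p→w is +7, a→i is +8, c→l is +9, k→u is +10 — the shift increases by 1 each position. Letter i (0-indexed) is shifted by i+7, so successive shifts are 7, 8, 9, ….
Applying it to fault: f+7=m, a+8=i, u+9=d, l+10=v, t+11=e.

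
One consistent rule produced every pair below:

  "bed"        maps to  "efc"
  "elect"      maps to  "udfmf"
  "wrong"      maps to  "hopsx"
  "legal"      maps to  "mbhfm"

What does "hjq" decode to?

The word is reversed, then every letter is shifted forward by 1.
Reversing it on hjq: shift back: h−1=g, j−1=i, q−1=p → gip; then reverse → pig.

pig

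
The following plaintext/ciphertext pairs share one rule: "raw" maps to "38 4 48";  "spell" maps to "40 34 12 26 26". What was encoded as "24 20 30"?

With a=1..z=26, the number is 2·pos + 2.
Reversing it on 24 20 30: 24→(24−2)÷2=11=k, 20→(20−2)÷2=9=i, 30→(30−2)÷2=14=n.

kin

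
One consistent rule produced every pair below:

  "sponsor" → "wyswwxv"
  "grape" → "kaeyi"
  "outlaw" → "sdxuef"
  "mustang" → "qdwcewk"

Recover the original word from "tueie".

plaza

Shifts by position in sponsor: pos 0: s→w (+4), pos 1: p→y (+9), pos 2: o→s (+4), pos 3: n→w (+9) — repeating every 2. A repeating key of period 2 is used — shifts +4, +9 over and over.
Undoing it on tueie: t−4=p, u−9=l, e−4=a, i−9=z, e−4=a.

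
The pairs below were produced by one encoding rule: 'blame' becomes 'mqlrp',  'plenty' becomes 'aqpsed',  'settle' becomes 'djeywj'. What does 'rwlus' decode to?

Shifts by position in blame: pos 0: b→m (+11), pos 1: l→q (+5), pos 2: a→l (+11), pos 3: m→r (+5) — repeating every 2. The shifts repeat in a cycle of length 2: positions 0,1,… shift by +11, +5, then the pattern repeats.
Reversing it on rwlus: r−11=g, w−5=r, l−11=a, u−5=p, s−11=h.

graph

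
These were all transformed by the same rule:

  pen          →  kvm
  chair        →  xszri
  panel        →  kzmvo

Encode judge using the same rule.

qfwtv

Each letter is replaced by its mirror in the alphabet: a↔z, b↔y, c↔x, and so on (the Atbash cipher).
Applying it to judge: j↔q, u↔f, d↔w, g↔t, e↔v.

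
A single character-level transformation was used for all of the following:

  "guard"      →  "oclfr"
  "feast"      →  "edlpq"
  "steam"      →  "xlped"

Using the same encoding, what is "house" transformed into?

pdfzs

Two steps: reverse the string, then apply a Caesar shift of +11.
Applying it to house: reverse → esuoh; then shift: e+11=p, s+11=d, u+11=f, o+11=z, h+11=s.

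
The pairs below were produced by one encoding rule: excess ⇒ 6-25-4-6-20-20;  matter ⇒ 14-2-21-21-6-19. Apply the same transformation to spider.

20-17-10-5-6-19

Letters become their 1-based position plus 1 (so a→2, b→3, …).
For spider: s=19→20, p=16→17, i=9→10, d=4→5, e=5→6, r=18→19.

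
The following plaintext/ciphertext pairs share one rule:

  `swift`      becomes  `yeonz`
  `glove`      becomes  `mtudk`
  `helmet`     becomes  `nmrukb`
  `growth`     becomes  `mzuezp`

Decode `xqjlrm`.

riddle

A repeating key of period 2 is used — shifts +6, +8 over and over.
Decoding xqjlrm: x−6=r, q−8=i, j−6=d, l−8=d, r−6=l, m−8=e.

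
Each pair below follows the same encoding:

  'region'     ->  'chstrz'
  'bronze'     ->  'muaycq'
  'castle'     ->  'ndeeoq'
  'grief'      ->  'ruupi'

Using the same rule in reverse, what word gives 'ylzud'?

ninja

Shifts by position in region: pos 0: r→c (+11), pos 1: e→h (+3), pos 2: g→s (+12), pos 3: i→t (+11), pos 4: o→r (+3), pos 5: n→z (+12) — repeating every 3. It's a Vigenère-style cipher with numeric key [11,3,12]: position i shifts by key[i mod 3].
Reversing it on ylzud: y−11=n, l−3=i, z−12=n, u−11=j, d−3=a.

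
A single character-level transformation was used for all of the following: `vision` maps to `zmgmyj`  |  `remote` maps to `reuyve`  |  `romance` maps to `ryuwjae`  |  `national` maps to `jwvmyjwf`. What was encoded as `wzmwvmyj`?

v(21)→z(25) and i(8)→m(12) fit y≡15x+22 (mod 26); the inverse of 15 mod 26 is 7. This is an affine cipher: with a=0,…,z=25, each position x becomes (15x+22) mod 26.
Undoing it on wzmwvmyj: w(22)→7·(22−22)≡0=a; z(25)→7·(25−22)≡21=v; m(12)→7·(12−22)≡8=i; w(22)→7·(22−22)≡0=a; v(21)→7·(21−22)≡19=t; m(12)→7·(12−22)≡8=i; y(24)→7·(24−22)≡14=o; j(9)→7·(9−22)≡13=n (all mod 26).

aviation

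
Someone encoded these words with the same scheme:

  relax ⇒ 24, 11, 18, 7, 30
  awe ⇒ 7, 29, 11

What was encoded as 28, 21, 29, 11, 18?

r is letter #18 and maps to 24: an offset of 6. Each letter is replaced by its alphabet position (a=1..z=26) + 6.
Decoding 28, 21, 29, 11, 18: 28→(28−6)÷1=22=v, 21→(21−6)÷1=15=o, 29→(29−6)÷1=23=w, 11→(11−6)÷1=5=e, 18→(18−6)÷1=12=l.

vowel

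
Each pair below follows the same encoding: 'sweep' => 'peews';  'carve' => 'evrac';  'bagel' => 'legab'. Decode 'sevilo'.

olives

The output letters match the input read backwards: sweep reversed is peews. The word is simply reversed.
Decoding sevilo: then reverse → olives.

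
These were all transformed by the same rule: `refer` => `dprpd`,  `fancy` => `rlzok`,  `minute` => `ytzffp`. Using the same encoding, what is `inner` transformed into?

The shift depends on letter class: consonant r→d is +12, but vowel e→p is +11. The rule splits by letter class: vowels +11, consonants +12.
On inner: i(vowel)+11=t, n(cons)+12=z, n(cons)+12=z, e(vowel)+11=p, r(cons)+12=d.

tzzpd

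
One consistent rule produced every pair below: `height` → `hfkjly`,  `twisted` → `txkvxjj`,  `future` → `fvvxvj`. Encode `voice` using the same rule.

In height: h→h is +0, e→f is +1, i→k is +2, g→j is +3 — the shift increases by 1 each position. Letter i (0-indexed) is shifted by i+0, so successive shifts are 0, 1, 2, ….
For voice: v+0=v, o+1=p, i+2=k, c+3=f, e+4=i.

vpkfi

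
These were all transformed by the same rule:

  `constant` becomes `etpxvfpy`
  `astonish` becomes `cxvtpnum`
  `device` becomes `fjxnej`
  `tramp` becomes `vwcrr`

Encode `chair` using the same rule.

Shifts by position in constant: pos 0: c→e (+2), pos 1: o→t (+5), pos 2: n→p (+2), pos 3: s→x (+5) — repeating every 2. A repeating key of period 2 is used — shifts +2, +5 over and over.
On chair: c+2=e, h+5=m, a+2=c, i+5=n, r+2=t.

emcnt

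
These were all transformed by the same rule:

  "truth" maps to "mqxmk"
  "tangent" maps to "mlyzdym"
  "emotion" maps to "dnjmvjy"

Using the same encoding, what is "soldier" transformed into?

Each letter's alphabet position (a=0..z=25) is mapped through 11·x+11 mod 26 — an affine cipher.
On soldier: s(18)→11·18+11≡1=b; o(14)→11·14+11≡9=j; l(11)→11·11+11≡2=c; d(3)→11·3+11≡18=s; i(8)→11·8+11≡21=v; e(4)→11·4+11≡3=d; r(17)→11·17+11≡16=q (all mod 26).

bjcsvdq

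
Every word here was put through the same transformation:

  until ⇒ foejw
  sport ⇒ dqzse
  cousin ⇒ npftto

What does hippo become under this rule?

sjaqz

It's a Vigenère-style cipher with numeric key [11,1]: position i shifts by key[i mod 2].
On hippo: h+11=s, i+1=j, p+11=a, p+1=q, o+11=z.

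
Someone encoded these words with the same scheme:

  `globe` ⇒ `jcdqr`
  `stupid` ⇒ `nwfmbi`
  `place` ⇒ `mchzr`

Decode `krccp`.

Each letter's alphabet position (a=0..z=25) is mapped through 9·x+7 mod 26 — an affine cipher.
Undoing it on krccp: k(10)→3·(10−7)≡9=j; r(17)→3·(17−7)≡4=e; c(2)→3·(2−7)≡11=l; c(2)→3·(2−7)≡11=l; p(15)→3·(15−7)≡24=y (all mod 26).

jelly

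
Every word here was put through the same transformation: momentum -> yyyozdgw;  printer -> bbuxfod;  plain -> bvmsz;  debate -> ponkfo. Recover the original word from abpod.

The shifts repeat in a cycle of length 2: positions 0,1,… shift by +12, +10, then the pattern repeats.
Undoing it on abpod: a−12=o, b−10=r, p−12=d, o−10=e, d−12=r.

order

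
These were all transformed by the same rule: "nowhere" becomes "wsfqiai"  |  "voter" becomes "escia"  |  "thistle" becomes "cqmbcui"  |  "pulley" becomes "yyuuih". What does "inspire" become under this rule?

Two shifts are in play — +4 for a/e/i/o/u, +9 for every other letter.
On inspire: i(vowel)+4=m, n(cons)+9=w, s(cons)+9=b, p(cons)+9=y, i(vowel)+4=m, r(cons)+9=a, e(vowel)+4=i.

mwbymai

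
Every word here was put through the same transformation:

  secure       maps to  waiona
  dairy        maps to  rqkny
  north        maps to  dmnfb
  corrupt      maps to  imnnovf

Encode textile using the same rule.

Treating letters as 0–25, the rule is x ↦ 9x + 16 (mod 26).
On textile: t(19)→9·19+16≡5=f; e(4)→9·4+16≡0=a; x(23)→9·23+16≡15=p; t(19)→9·19+16≡5=f; i(8)→9·8+16≡10=k; l(11)→9·11+16≡11=l; e(4)→9·4+16≡0=a (all mod 26).

fapfkla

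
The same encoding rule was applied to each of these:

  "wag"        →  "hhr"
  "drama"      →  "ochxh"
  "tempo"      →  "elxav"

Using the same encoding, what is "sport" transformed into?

The rule splits by letter class: vowels +7, consonants +11.
For sport: s(cons)+11=d, p(cons)+11=a, o(vowel)+7=v, r(cons)+11=c, t(cons)+11=e.

davce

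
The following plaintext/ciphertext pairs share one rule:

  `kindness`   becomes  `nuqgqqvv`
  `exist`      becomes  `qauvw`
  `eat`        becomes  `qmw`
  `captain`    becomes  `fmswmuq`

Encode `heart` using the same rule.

kqmuw

The shift depends on letter class: consonant k→n is +3, but vowel i→u is +12. The rule splits by letter class: vowels +12, consonants +3.
For heart: h(cons)+3=k, e(vowel)+12=q, a(vowel)+12=m, r(cons)+3=u, t(cons)+3=w.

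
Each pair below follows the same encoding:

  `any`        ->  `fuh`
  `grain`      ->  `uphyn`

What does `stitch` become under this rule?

ojapaz

The output letters match the input read backwards, each shifted +7: any reversed is yna. The word is reversed, then every letter is shifted forward by 7.
On stitch: reverse → hctits; then shift: h+7=o, c+7=j, t+7=a, i+7=p, t+7=a, s+7=z.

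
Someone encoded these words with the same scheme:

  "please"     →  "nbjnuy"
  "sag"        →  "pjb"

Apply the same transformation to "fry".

The output letters match the input read backwards, each shifted +9: please reversed is esaelp. The word is reversed, then every letter is shifted forward by 9.
On fry: reverse → yrf; then shift: y+9=h, r+9=a, f+9=o.

hao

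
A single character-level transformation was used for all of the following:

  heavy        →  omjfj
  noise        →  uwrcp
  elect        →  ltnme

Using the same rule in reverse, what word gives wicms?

patch

In heavy: h→o is +7, e→m is +8, a→j is +9, v→f is +10 — the shift increases by 1 each position. Letter i (0-indexed) is shifted by i+7, so successive shifts are 7, 8, 9, ….
Reversing it on wicms: w−7=p, i−8=a, c−9=t, m−10=c, s−11=h.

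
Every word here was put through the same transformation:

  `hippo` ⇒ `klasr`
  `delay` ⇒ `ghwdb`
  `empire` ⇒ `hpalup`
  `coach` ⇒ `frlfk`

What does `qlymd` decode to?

Shifts by position in hippo: pos 0: h→k (+3), pos 1: i→l (+3), pos 2: p→a (+11), pos 3: p→s (+3), pos 4: o→r (+3) — repeating every 3. The shifts repeat in a cycle of length 3: positions 0,1,… shift by +3, +3, +11, then the pattern repeats.
Reversing it on qlymd: q−3=n, l−3=i, y−11=n, m−3=j, d−3=a.

ninja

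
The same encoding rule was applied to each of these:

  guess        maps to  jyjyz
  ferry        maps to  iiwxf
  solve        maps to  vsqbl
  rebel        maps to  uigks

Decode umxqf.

risky

In guess: g→j is +3, u→y is +4, e→j is +5, s→y is +6 — the shift increases by 1 each position. Letter i (0-indexed) is shifted by i+3, so successive shifts are 3, 4, 5, ….
Undoing it on umxqf: u−3=r, m−4=i, x−5=s, q−6=k, f−7=y.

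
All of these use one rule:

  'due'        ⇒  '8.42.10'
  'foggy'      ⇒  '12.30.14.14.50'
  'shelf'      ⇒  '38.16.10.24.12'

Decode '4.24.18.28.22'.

d(#4)→8 and u(#21)→42: differences scale by 2, so n = 2·pos + 0. The formula is n = 2×(alphabet index, a=1).
Decoding 4.24.18.28.22: 4→(4−0)÷2=2=b, 24→(24−0)÷2=12=l, 18→(18−0)÷2=9=i, 28→(28−0)÷2=14=n, 22→(22−0)÷2=11=k.

blink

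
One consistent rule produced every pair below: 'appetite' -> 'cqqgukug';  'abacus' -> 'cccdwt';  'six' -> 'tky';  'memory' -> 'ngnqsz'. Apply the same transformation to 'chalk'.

Vowels shift forward by 2 and consonants shift forward by 1.
On chalk: c(cons)+1=d, h(cons)+1=i, a(vowel)+2=c, l(cons)+1=m, k(cons)+1=l.

dicml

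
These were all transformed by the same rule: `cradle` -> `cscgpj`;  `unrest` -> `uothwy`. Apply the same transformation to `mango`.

mbpjs

In cradle: c→c is +0, r→s is +1, a→c is +2, d→g is +3 — the shift increases by 1 each position. The shift increases by 1 at each position, starting from +0: 0, 1, 2, ….
Applying it to mango: m+0=m, a+1=b, n+2=p, g+3=j, o+4=s.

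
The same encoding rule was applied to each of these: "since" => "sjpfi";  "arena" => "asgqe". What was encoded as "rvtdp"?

The shift increases by 1 at each position, starting from +0: 0, 1, 2, ….
Decoding rvtdp: r−0=r, v−1=u, t−2=r, d−3=a, p−4=l.

rural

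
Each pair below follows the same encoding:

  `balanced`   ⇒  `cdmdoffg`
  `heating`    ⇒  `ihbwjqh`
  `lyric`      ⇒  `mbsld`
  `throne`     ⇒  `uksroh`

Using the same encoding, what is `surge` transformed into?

The shifts repeat in a cycle of length 2: positions 0,1,… shift by +1, +3, then the pattern repeats.
Applying it to surge: s+1=t, u+3=x, r+1=s, g+3=j, e+1=f.

txsjf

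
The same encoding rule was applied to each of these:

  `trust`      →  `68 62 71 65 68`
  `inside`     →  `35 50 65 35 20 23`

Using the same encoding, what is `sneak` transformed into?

t(#20)→68 and r(#18)→62: differences scale by 3, so n = 3·pos + 8. The formula is n = 3×(alphabet index, a=1) + 8.
Applying it to sneak: s=19→65, n=14→50, e=5→23, a=1→11, k=11→41.

65 50 23 11 41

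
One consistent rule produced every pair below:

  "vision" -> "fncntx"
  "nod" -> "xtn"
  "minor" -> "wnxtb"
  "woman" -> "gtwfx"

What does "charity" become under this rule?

mrfbndi

Vowels shift forward by 5 and consonants shift forward by 10.
For charity: c(cons)+10=m, h(cons)+10=r, a(vowel)+5=f, r(cons)+10=b, i(vowel)+5=n, t(cons)+10=d, y(cons)+10=i.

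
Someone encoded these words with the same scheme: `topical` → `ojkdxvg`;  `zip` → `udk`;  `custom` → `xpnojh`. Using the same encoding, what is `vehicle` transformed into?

qzcdxgz

Compare letters: t→o is +21, o→j is +21, p→k is +21 — a constant shift. Every letter moves 21 places later in the alphabet, wrapping around z→a.
On vehicle: v+21=q, e+21=z, h+21=c, i+21=d, c+21=x, l+21=g, e+21=z.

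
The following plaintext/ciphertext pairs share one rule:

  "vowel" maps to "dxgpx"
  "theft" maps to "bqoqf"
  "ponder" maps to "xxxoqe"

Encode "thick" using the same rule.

bqsnw

Letter i (0-indexed) is shifted by i+8, so successive shifts are 8, 9, 10, ….
On thick: t+8=b, h+9=q, i+10=s, c+11=n, k+12=w.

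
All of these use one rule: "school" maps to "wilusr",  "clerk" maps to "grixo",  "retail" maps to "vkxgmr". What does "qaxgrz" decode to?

Shifts by position in school: pos 0: s→w (+4), pos 1: c→i (+6), pos 2: h→l (+4), pos 3: o→u (+6) — repeating every 2. The shifts repeat in a cycle of length 2: positions 0,1,… shift by +4, +6, then the pattern repeats.
Decoding qaxgrz: q−4=m, a−6=u, x−4=t, g−6=a, r−4=n, z−6=t.

mutant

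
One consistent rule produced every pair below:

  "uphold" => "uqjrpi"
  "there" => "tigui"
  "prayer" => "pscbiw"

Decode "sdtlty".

script

In uphold: u→u is +0, p→q is +1, h→j is +2, o→r is +3 — the shift increases by 1 each position. The shift increases by 1 at each position, starting from +0: 0, 1, 2, ….
Decoding sdtlty: s−0=s, d−1=c, t−2=r, l−3=i, t−4=p, y−5=t.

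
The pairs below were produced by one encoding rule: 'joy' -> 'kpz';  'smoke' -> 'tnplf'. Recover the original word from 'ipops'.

Compare letters: j→k is +1, o→p is +1, y→z is +1 — a constant shift. It's a constant shift of +1 (ROT1).
Reversing it on ipops: i−1=h, p−1=o, o−1=n, p−1=o, s−1=r.

honor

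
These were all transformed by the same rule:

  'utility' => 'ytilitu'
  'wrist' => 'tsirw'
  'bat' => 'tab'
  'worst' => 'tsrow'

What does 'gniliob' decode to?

The output letters match the input read backwards: utility reversed is ytilitu. The word is simply reversed.
Undoing it on gniliob: then reverse → boiling.

boiling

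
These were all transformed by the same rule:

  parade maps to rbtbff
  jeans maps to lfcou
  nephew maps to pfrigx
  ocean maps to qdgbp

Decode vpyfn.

Shifts by position in parade: pos 0: p→r (+2), pos 1: a→b (+1), pos 2: r→t (+2), pos 3: a→b (+1) — repeating every 2. It's a Vigenère-style cipher with numeric key [2,1]: position i shifts by key[i mod 2].
Reversing it on vpyfn: v−2=t, p−1=o, y−2=w, f−1=e, n−2=l.

towel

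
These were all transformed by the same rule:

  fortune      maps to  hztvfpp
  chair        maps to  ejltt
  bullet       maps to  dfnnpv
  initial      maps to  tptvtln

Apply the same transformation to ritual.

The shift depends on letter class: consonant f→h is +2, but vowel o→z is +11. Vowels shift forward by 11 and consonants shift forward by 2.
Applying it to ritual: r(cons)+2=t, i(vowel)+11=t, t(cons)+2=v, u(vowel)+11=f, a(vowel)+11=l, l(cons)+2=n.

ttvfln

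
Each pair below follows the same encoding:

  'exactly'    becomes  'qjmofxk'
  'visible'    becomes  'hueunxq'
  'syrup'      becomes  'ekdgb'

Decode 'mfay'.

atom

Compare letters: e→q is +12, x→j is +12, a→m is +12 — a constant shift. Each letter is shifted forward by 12 in the alphabet (a Caesar shift of +12).
Undoing it on mfay: m−12=a, f−12=t, a−12=o, y−12=m.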